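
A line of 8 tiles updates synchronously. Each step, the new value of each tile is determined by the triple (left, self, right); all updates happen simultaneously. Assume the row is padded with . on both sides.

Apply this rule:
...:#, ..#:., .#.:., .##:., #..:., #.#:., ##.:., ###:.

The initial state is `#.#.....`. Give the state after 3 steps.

....####

step 1: ....####
step 2: ###.....
step 3: ....####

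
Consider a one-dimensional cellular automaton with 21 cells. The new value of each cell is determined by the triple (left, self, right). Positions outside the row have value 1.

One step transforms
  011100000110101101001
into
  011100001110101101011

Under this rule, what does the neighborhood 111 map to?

1

At position 2 the neighborhood is 111; the next row has 1 there.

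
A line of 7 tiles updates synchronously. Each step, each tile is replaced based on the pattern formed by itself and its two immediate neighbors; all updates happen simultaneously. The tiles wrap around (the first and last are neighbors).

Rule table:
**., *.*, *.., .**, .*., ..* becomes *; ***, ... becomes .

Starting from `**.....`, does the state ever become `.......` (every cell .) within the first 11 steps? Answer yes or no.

yes

***...*
..**.**
*******
.......
all cells are . at step 4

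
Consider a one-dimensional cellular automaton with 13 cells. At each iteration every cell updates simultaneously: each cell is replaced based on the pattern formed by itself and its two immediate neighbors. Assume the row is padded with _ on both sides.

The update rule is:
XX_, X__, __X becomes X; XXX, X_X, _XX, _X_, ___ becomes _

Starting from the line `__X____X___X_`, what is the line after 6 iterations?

_X_X__X_X_X_X
X___XX_______
_X_X_XX______
X_____XX_____
_X___X_XX____
X_X_X___XX___

X_X_X___XX___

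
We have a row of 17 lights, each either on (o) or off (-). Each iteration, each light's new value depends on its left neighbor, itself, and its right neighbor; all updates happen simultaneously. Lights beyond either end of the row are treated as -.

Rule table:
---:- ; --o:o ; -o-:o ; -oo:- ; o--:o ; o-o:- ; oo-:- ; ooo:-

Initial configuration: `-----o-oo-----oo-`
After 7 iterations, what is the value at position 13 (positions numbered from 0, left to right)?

-

iteration 1: ----oo---o---o--o
iteration 2: ---o--o-ooo-ooooo
iteration 3: --ooooo----------
iteration 4: -o-----o---------
iteration 5: ooo---ooo--------
iteration 6: ---o-o---o-------
iteration 7: --oo-oo-ooo------
position 13 holds -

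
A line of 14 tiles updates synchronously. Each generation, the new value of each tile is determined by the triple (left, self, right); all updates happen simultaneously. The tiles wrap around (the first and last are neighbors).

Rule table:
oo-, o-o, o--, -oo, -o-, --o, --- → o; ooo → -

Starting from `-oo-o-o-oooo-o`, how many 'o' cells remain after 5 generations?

generation 1: ooooooooo--ooo
generation 2: --------oooo--
generation 3: ooooooooo--ooo  (repeats generation 1; period 2)
generation 5: ooooooooo--ooo
count of o: 12

12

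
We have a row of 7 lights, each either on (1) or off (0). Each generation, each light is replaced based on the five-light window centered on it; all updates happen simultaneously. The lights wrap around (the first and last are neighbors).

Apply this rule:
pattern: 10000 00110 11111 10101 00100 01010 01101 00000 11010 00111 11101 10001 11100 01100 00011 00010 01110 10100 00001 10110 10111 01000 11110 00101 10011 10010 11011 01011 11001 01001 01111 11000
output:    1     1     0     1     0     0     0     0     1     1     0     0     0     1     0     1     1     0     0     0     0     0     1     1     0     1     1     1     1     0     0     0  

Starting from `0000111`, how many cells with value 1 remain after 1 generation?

generation 1: 0100110
count of 1: 3

3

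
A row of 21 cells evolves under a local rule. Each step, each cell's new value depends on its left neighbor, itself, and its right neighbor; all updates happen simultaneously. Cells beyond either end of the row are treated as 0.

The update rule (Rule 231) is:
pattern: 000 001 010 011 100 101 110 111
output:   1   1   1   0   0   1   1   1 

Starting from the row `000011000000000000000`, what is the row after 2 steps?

011111101111111111111

111101011111111111111
011111101111111111111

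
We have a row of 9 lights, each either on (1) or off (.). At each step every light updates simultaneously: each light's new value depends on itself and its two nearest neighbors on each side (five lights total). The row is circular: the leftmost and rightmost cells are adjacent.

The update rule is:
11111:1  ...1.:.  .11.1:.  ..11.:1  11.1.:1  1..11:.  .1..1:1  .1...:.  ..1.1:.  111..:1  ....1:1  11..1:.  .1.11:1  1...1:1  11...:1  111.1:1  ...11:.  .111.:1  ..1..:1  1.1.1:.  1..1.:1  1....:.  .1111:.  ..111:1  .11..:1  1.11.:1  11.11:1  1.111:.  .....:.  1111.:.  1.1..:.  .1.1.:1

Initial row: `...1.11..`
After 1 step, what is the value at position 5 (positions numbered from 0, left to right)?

.1..1111.
position 5 holds 1

1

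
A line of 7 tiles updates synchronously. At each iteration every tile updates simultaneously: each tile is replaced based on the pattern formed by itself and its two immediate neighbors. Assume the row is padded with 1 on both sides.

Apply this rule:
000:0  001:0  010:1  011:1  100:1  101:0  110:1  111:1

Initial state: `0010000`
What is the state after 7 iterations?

1011110

iteration 1: 1011000
iteration 2: 1011100
iteration 3: 1011110
iteration 4: 1011110  (fixed point — unchanged through iteration 7)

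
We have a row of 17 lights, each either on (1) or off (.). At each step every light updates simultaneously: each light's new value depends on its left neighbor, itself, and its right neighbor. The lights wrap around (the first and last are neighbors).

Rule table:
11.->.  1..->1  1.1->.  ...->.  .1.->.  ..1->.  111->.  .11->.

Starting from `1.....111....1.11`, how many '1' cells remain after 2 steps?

.1.......1.......
..1.......1......
count of 1: 2

2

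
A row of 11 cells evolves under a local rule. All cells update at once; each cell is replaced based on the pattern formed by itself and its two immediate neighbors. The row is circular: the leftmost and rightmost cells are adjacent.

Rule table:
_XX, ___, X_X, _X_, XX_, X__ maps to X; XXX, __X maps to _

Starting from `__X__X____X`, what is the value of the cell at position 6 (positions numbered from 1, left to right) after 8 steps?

step 1: X_XX_XXXX_X
step 2: XXXXXX__XXX
step 3: _____XX_X__
step 4: XXXX_XXXXXX
step 5: ___XXX_____
step 6: XX_X_XXXXXX
step 7: _XXXXX_____
step 8: _X___XXXXXX
position 6 holds X

X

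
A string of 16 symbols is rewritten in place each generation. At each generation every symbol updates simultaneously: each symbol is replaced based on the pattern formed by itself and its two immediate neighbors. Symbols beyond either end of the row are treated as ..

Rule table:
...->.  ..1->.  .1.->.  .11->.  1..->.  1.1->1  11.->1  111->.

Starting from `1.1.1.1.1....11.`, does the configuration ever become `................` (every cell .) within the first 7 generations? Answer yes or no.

yes

generation 1: .1.1.1.1......1.
generation 2: ..1.1.1.........
generation 3: ...1.1..........
generation 4: ....1...........
generation 5: ................
all cells are . at generation 5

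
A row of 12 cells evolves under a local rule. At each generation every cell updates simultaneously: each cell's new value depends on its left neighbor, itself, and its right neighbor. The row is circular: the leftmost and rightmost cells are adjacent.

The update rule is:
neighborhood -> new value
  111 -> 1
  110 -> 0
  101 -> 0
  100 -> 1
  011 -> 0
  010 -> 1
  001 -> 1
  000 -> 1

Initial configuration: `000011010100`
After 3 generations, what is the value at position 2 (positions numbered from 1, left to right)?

111100010111
111011110011
110001101101
position 2 holds 1

1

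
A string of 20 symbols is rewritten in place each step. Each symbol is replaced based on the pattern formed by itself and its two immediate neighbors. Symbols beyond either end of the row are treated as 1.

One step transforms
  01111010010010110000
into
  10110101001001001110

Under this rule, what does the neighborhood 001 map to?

0

At position 8 the neighborhood is 001; the next row has 0 there.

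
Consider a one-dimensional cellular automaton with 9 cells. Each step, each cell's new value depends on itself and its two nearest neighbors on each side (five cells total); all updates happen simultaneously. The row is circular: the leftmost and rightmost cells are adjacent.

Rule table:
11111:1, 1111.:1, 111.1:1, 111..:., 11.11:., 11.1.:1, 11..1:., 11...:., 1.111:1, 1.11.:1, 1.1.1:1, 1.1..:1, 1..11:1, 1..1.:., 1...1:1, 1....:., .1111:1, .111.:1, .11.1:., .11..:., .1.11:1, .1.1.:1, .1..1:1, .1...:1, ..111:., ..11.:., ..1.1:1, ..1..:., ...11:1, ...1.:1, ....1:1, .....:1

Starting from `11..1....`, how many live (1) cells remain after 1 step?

3

.....1.11
count of 1: 3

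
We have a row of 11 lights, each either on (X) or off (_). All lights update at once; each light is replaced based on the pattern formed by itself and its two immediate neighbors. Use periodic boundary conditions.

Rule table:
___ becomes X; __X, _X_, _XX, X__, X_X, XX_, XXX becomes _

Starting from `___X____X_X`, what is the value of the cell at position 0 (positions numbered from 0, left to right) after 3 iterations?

_

_X___XX____
___X____XXX
_X___XX____
position 0 holds _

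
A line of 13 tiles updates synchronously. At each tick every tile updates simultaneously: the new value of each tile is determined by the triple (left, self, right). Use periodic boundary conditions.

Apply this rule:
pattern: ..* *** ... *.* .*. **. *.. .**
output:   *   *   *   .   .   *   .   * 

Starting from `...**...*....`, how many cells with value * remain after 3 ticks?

*****.**..***
*****.**.****
*****.**.****
count of *: 11

11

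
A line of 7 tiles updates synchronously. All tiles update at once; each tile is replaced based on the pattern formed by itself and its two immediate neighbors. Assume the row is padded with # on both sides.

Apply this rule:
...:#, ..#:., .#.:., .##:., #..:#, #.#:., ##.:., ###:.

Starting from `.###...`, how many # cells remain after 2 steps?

....##.
###....
count of #: 3

3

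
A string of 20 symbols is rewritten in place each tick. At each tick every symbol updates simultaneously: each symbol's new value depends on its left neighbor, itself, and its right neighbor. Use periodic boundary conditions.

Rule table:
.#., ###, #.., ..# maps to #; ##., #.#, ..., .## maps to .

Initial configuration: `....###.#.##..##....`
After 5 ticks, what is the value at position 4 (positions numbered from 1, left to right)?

#

...#.#..#...##..#...
..##.#####.#..####..
.#....###..###.##.#.
###..#.#.##.#.....##
##.###.#....##...#.#
position 4 holds #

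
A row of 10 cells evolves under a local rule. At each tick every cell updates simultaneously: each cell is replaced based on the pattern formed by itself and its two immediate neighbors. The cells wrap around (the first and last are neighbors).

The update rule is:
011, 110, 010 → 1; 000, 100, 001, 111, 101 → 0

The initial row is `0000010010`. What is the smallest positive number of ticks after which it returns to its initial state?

1

0000010010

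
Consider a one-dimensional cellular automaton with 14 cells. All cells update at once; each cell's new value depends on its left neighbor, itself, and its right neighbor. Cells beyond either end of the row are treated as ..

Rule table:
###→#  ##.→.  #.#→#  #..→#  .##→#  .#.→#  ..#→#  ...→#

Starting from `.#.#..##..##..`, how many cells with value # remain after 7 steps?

10

step 1: #######.###.##
step 2: ######.###.##.
step 3: #####.###.##.#
step 4: ####.###.##.##
step 5: ###.###.##.##.
step 6: ##.###.##.##.#
step 7: #.###.##.##.##
count of #: 10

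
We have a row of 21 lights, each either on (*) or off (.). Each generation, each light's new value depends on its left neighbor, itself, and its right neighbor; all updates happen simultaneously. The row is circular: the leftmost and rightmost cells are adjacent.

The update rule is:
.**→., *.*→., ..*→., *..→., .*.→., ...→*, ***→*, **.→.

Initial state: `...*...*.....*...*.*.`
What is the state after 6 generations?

*..*.....***....*****

**...*...***...*.....
...*...*..*..*...***.
**...*.........*..*..
...*...*******.......
**...*..*****..******
*..*.....***....*****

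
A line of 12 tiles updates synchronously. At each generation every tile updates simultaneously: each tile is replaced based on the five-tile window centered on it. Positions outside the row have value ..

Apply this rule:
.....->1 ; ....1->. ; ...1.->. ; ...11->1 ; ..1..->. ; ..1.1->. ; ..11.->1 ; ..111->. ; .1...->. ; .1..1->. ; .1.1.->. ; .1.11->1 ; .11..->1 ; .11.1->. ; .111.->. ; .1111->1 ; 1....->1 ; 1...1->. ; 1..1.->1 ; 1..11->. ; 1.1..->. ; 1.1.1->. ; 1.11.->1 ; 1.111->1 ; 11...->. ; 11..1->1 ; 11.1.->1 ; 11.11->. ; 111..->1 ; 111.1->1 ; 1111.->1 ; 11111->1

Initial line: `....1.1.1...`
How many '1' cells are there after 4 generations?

11........11
11.11111.111
1..11111.1.1
....11111...
count of 1: 5

5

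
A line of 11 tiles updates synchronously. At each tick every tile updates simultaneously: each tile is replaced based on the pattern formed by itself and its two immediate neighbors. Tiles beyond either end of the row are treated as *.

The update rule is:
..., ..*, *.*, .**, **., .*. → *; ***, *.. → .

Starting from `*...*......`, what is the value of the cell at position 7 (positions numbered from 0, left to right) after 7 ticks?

.

*.***.*****
***.***....
..***.*.***
.**.*****..
*****...*.*
....*.*****
.******....
position 7 holds .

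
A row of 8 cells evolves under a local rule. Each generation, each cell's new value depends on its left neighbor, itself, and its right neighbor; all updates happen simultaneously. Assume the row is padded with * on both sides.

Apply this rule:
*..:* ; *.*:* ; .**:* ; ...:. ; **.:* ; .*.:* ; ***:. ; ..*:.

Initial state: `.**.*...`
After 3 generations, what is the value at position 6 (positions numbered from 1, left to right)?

*

generation 1: ******..
generation 2: .....**.
generation 3: *....***
position 6 holds *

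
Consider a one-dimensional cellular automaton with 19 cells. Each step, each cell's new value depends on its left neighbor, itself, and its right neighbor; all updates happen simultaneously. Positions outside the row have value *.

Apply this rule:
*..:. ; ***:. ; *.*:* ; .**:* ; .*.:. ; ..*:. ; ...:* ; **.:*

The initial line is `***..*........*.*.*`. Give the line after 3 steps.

step 1: ..*....******..*.**
step 2: ....**.*....*...**.
step 3: .**.***..**...*.***

.**.***..**...*.***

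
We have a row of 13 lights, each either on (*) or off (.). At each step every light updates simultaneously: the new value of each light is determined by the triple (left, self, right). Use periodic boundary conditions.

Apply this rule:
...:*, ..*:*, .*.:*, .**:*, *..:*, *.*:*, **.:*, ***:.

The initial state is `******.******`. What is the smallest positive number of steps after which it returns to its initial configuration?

.....***.....
******.******

2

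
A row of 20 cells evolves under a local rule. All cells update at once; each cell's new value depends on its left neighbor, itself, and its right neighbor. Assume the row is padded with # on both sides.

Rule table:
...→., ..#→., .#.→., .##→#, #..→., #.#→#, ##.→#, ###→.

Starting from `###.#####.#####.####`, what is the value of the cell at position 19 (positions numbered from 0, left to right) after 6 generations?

..###...###...###...
..#.#...#.#...#.#...
...#.....#.....#....
....................
....................  (fixed point — unchanged through generation 6)
position 19 holds .

.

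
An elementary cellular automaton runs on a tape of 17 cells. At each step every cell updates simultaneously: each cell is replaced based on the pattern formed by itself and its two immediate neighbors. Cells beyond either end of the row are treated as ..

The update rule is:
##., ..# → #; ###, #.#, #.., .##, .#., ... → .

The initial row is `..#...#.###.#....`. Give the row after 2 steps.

.#...#....#......
#...#....#.......

#...#....#.......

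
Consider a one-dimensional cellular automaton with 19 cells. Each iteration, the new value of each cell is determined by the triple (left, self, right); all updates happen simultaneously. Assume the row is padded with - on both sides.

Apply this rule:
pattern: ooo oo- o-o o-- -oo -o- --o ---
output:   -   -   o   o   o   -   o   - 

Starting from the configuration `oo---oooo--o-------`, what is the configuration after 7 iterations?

o-o-oo---oo-o------
-o-oo-o-oo-o-o-----
o-oo-o-oo-o-o-o----
-oo-o-oo-o-o-o-o---
oo-o-oo-o-o-o-o-o--
o-o-oo-o-o-o-o-o-o-
-o-oo-o-o-o-o-o-o-o

-o-oo-o-o-o-o-o-o-o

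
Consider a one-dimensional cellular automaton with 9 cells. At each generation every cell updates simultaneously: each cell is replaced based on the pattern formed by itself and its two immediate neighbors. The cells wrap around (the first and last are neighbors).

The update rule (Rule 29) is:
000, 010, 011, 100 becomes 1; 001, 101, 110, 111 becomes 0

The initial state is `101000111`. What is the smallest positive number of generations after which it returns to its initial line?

001110100
101000111

2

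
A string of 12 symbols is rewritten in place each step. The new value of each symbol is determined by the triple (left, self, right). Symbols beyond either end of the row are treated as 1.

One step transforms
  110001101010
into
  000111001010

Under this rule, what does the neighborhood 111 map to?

0

At position 0 the neighborhood is 111; the next row has 0 there.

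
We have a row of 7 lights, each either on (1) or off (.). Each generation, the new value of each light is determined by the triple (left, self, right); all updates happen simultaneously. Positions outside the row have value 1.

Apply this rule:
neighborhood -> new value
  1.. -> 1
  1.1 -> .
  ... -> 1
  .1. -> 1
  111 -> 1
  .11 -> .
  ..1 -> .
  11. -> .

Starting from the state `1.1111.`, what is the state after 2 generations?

generation 1: ...11..
generation 2: 11...1.

11...1.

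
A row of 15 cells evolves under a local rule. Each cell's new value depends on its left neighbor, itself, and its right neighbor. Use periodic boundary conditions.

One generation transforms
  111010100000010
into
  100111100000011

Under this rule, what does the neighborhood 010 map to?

At position 4 the neighborhood is 010; the next row has 1 there.

1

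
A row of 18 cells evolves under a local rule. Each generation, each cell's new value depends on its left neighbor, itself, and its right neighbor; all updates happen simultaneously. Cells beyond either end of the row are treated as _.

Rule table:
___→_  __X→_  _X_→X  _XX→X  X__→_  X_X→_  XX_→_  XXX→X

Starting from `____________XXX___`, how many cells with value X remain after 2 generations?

____________XX____
____________X_____
count of X: 1

1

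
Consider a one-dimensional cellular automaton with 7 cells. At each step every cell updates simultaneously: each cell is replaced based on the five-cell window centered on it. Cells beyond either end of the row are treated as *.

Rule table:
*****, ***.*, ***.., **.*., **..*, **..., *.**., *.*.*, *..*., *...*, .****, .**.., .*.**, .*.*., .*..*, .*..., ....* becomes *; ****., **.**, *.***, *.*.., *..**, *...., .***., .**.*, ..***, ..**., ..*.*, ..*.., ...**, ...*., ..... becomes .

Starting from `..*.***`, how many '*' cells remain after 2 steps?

5

**.*.**
.****.*
count of *: 5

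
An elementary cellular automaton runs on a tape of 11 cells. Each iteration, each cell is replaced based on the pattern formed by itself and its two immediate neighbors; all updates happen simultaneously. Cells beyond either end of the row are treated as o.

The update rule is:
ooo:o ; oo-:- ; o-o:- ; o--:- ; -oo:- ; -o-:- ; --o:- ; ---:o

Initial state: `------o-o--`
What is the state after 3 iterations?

-------oo--

-oooo------
--oo--oooo-
-------oo--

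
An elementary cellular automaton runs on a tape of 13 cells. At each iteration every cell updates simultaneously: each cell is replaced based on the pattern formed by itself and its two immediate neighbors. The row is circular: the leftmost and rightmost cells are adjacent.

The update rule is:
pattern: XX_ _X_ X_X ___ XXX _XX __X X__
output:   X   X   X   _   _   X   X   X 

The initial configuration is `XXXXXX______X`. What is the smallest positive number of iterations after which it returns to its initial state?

_____XX____XX
X___XXXX__XXX
XX_XX__XXXX__
XXXXXXXX__XXX
_______XXXX__
______XX__XX_
_____XXXXXXXX
X___XX______X
XX_XXXX____XX
_XXX__XX__XX_
XX_XXXXXXXXXX
_XXX_________
XX_XX________
XXXXXX______X

14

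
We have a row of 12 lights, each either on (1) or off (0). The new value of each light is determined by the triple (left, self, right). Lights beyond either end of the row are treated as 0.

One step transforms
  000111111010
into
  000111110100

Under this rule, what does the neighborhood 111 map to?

At position 4 the neighborhood is 111; the next row has 1 there.

1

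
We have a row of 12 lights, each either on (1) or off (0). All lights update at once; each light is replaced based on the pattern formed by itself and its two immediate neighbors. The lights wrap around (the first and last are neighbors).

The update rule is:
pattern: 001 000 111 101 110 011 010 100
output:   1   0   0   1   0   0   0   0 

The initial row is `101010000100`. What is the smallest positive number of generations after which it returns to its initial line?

010100001001
101000010010
010000100101
100001001010
000010010101
000100101010
001001010100
010010101000
100101010000
001010100001
010101000010
101010000100

12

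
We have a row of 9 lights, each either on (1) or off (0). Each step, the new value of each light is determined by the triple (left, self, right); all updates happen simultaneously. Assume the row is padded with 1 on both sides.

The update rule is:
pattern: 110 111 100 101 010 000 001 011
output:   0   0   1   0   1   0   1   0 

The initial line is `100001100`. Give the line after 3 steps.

010010011
011111100
000000011

000000011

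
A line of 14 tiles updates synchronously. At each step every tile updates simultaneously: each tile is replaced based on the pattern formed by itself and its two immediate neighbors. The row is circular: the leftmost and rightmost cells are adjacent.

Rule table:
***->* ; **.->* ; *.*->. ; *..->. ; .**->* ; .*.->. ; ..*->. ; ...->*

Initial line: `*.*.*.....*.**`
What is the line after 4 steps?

*.***.***.*.**

*.....***...**
*.***.***.*.**
*.***.***...**
*.***.***.*.**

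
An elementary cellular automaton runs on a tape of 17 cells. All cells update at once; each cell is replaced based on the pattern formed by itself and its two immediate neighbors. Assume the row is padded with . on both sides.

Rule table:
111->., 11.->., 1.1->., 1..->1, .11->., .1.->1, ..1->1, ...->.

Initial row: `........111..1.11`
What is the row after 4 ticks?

....111..1......1

.......1...111...
......111.1...1..
.....1....11.111.
....111..1......1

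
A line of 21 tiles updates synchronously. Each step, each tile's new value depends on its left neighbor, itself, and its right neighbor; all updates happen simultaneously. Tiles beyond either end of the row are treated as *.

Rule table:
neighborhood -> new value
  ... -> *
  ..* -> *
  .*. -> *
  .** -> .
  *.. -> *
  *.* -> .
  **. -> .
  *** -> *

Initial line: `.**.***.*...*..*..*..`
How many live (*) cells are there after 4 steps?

19

.....*..*************
********.************
*******...***********
******.***.**********
count of *: 19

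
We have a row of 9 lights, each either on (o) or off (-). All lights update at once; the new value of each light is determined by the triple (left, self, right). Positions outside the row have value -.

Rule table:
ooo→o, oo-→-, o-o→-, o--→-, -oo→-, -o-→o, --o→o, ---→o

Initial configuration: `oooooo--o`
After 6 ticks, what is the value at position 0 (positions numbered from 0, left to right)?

o

-oooo--oo
o-oo--o--
o----oo-o
o-ooo---o
o--o--ooo
o-oo-o-o-
position 0 holds o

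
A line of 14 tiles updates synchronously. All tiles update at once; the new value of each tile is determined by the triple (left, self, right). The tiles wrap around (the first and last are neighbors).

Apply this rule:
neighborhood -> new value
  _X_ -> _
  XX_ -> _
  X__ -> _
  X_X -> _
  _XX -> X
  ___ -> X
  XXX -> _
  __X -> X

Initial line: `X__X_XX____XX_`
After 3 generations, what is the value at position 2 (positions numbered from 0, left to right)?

_

__X__X__XXXX__
XX__X__XX____X
___X__XX__XXXX
position 2 holds _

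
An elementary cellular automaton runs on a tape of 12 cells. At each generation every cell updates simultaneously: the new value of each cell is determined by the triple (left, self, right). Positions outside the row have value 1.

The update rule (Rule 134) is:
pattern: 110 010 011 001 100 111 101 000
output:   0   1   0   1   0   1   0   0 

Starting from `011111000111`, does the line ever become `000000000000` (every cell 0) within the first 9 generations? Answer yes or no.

no

001110001011
010100011001
010100100010
010101100110
010100001000
010100011001  (repeats generation 2; period 4)
generation 9: 010100001000
generation 9 is 010100001000, still not uniform 0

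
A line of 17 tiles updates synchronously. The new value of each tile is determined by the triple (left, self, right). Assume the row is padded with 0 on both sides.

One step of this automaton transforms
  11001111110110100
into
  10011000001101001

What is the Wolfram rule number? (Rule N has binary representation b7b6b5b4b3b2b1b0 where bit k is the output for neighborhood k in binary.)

position 5: 111 → 0  (bit 7 = 0)
position 1: 110 → 0  (bit 6 = 0)
position 10: 101 → 1  (bit 5 = 1)
position 2: 100 → 0  (bit 4 = 0)
position 0: 011 → 1  (bit 3 = 1)
position 14: 010 → 0  (bit 2 = 0)
position 3: 001 → 1  (bit 1 = 1)
position 16: 000 → 1  (bit 0 = 1)
bits b7..b0 = 00101011 = 43

43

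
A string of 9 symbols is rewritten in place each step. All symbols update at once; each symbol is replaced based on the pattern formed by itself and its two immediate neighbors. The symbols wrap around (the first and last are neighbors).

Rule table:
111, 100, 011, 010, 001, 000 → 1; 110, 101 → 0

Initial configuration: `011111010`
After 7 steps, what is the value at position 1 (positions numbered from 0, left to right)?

111110011
111101111
111001111
110111111
100111111
011111111
011111110
position 1 holds 1

1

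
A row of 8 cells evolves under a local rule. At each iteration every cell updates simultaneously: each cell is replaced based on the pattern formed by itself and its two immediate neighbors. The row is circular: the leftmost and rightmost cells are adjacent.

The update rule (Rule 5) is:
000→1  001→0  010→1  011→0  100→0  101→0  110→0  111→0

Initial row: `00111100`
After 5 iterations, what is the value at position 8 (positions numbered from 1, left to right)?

10000001
00111100  (repeats iteration 0; period 2)
iteration 5: 10000001
position 8 holds 1

1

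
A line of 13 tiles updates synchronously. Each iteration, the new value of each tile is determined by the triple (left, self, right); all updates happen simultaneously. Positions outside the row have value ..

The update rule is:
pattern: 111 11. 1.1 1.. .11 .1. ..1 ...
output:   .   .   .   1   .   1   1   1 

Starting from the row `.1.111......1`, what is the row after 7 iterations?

11....1111111

11....1111111
..1111.......
11....1111111  (repeats iteration 1; period 2)
iteration 7: 11....1111111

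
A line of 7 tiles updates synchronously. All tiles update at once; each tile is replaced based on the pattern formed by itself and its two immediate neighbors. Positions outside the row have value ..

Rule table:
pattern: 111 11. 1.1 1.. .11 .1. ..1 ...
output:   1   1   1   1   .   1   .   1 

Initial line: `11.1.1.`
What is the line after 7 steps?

step 1: .111111
step 2: ..11111
step 3: 1..1111
step 4: 11..111
step 5: .11..11
step 6: ..11..1
step 7: 1..11.1

1..11.1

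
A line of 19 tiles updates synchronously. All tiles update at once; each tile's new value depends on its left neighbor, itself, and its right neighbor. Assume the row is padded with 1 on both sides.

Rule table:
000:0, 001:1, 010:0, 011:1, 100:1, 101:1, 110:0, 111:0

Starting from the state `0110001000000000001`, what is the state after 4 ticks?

1101010100000000011
0010101010000000110
1101010101000001101
0010101010100011011

0010101010100011011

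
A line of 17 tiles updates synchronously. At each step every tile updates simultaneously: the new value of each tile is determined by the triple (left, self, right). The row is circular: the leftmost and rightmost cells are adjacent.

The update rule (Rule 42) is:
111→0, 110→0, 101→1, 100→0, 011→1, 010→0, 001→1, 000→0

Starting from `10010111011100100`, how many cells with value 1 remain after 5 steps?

00101100110001001
01011001100010010
10110011000100100
01100110001001001
11001100010010010
count of 1: 7

7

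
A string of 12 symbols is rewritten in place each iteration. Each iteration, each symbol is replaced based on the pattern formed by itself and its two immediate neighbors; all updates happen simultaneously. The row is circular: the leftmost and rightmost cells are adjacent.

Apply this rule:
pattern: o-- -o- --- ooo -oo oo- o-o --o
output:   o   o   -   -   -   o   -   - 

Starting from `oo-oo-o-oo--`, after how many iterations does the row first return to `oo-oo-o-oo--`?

-o--o-o--oo-
-oo-o-oo--oo
--o-o--oo--o
o-o-oo--oo-o
o-o--oo--o--
o-oo--oo-oo-
o--oo--o--o-
oo--oo-oo-o-
-oo--o--o-o-
--oo-oo-o-oo
o--o--o-o--o
oo-oo-o-oo--

12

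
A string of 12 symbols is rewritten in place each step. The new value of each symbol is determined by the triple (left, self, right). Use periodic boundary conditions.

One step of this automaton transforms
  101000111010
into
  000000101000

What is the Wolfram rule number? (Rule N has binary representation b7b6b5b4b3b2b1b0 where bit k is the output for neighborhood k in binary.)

72

position 7: 111 → 0  (bit 7 = 0)
position 8: 110 → 1  (bit 6 = 1)
position 1: 101 → 0  (bit 5 = 0)
position 3: 100 → 0  (bit 4 = 0)
position 6: 011 → 1  (bit 3 = 1)
position 0: 010 → 0  (bit 2 = 0)
position 5: 001 → 0  (bit 1 = 0)
position 4: 000 → 0  (bit 0 = 0)
bits b7..b0 = 01001000 = 72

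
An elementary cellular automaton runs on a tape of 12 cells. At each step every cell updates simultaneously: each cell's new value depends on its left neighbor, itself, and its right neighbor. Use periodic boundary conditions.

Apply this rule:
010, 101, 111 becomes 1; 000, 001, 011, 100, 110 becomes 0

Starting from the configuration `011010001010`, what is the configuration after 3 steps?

000000000100

000110001110
000000000100
000000000100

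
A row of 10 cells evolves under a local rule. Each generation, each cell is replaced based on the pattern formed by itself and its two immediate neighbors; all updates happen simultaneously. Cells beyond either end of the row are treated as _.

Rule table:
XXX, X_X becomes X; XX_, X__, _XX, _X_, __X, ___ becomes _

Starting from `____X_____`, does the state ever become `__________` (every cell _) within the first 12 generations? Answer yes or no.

__________
all cells are _ at generation 1

yes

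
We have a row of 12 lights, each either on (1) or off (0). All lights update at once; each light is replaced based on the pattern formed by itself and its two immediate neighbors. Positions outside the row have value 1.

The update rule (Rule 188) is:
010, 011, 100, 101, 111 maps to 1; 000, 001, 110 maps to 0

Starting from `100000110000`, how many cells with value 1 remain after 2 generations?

7

generation 1: 010000101000
generation 2: 111000111100
count of 1: 7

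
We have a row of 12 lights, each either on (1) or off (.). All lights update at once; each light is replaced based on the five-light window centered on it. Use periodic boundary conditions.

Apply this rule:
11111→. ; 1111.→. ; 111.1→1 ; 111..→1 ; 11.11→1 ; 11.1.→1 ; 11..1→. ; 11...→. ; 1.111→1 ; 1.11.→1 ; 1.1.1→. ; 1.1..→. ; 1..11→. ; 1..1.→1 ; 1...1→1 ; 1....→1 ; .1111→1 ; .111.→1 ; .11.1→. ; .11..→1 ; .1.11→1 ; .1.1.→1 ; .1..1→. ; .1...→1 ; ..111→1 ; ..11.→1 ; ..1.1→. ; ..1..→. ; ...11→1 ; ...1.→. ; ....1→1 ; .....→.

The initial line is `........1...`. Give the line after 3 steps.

.11..11111.1

......1..11.
1...1....11.
.11..11111.1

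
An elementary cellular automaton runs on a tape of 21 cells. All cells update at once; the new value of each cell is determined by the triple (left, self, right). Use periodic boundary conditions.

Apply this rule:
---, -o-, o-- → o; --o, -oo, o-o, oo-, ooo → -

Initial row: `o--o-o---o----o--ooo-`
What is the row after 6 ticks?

--------------oooo---

oo-o-ooo-oooo-oo-----
---o------------oooo-
oo-oooooooooooo-----o
---------------oooo--
oooooooooooooo-----oo
--------------oooo---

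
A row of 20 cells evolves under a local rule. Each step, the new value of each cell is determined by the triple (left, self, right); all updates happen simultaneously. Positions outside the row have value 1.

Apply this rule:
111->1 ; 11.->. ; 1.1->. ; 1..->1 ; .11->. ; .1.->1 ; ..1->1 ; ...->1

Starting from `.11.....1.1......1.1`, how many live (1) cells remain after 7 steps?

15

step 1: ...111111.11111111..
step 2: 111.1111...111111.11
step 3: 11...11.111.1111...1
step 4: 1.111....1...11.111.
step 5: ...1.11111111....1..
step 6: 1111..111111.1111111
step 7: 111.11.1111...111111
count of 1: 15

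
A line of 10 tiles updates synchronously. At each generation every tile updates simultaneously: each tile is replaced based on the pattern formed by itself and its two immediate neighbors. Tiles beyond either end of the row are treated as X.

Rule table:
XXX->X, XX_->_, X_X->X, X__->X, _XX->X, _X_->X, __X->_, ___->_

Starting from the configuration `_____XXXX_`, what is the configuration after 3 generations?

XXX__X_XXX

generation 1: X____XXX_X
generation 2: _X___XX_XX
generation 3: XXX__X_XXX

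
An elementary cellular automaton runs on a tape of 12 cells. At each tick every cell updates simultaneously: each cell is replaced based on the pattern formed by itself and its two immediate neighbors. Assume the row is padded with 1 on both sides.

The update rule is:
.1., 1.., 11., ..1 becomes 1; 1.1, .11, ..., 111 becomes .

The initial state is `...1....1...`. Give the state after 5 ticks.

tick 1: 1.111..111.1
tick 2: 1...111..1..
tick 3: 11.1..111111
tick 4: .1.111......
tick 5: .1...11....1

.1...11....1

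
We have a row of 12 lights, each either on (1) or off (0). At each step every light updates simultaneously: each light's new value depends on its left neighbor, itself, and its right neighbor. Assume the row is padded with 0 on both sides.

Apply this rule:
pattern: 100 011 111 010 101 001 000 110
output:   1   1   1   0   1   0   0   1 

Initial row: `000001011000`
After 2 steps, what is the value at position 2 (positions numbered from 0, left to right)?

0

000000111100
000000111110
position 2 holds 0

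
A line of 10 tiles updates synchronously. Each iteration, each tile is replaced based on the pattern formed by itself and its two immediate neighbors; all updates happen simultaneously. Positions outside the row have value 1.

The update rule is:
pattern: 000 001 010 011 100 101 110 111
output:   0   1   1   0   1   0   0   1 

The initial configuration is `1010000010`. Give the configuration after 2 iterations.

1100101000

0011000110
1100101000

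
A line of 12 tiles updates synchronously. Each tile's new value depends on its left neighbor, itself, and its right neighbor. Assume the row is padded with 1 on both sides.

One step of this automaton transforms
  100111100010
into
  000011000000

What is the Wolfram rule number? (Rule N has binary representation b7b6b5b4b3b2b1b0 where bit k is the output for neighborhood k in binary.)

128

position 4: 111 → 1  (bit 7 = 1)
position 0: 110 → 0  (bit 6 = 0)
position 11: 101 → 0  (bit 5 = 0)
position 1: 100 → 0  (bit 4 = 0)
position 3: 011 → 0  (bit 3 = 0)
position 10: 010 → 0  (bit 2 = 0)
position 2: 001 → 0  (bit 1 = 0)
position 8: 000 → 0  (bit 0 = 0)
bits b7..b0 = 10000000 = 128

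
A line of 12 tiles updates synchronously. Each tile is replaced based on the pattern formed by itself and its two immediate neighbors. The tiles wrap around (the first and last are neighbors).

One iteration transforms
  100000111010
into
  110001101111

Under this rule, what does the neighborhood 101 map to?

At position 9 the neighborhood is 101; the next row has 1 there.

1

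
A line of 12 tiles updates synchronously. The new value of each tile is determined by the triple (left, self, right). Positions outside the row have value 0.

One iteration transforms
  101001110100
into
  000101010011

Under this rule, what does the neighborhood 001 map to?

0

At position 4 the neighborhood is 001; the next row has 0 there.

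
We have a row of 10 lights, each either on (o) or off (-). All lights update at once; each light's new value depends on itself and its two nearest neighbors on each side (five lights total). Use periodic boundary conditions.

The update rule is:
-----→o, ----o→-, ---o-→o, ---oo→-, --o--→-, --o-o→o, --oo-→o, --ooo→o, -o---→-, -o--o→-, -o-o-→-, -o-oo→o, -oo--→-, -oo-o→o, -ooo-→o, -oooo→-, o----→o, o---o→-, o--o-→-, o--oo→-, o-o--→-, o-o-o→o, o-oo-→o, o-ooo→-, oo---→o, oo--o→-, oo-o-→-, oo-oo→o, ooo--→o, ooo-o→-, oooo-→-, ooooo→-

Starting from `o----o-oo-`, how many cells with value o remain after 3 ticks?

7

--o-ooooo-
-ooo----oo
o-oooo--oo
count of o: 7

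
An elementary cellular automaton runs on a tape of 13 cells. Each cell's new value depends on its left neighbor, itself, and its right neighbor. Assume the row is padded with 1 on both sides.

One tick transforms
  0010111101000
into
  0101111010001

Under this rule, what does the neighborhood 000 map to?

At position 11 the neighborhood is 000; the next row has 0 there.

0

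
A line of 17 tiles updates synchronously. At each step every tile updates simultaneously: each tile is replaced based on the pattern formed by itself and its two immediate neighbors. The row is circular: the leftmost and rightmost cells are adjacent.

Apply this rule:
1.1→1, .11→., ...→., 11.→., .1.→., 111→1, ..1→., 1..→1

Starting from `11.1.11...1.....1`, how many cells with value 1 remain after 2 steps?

1.1.1..1...1.....
.1.1.1..1...1....
count of 1: 5

5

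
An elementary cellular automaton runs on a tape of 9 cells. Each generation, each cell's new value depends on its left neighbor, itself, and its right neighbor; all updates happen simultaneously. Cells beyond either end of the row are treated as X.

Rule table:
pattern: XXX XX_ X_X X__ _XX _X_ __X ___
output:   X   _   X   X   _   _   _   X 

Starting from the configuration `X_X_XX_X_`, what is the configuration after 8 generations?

_X_X__X_X
X_X_X__X_
_X_X_X__X
X_X_X_X__
_X_X_X_X_
X_X_X_X_X
_X_X_X_X_  (repeats generation 5; period 2)
generation 8: X_X_X_X_X

X_X_X_X_X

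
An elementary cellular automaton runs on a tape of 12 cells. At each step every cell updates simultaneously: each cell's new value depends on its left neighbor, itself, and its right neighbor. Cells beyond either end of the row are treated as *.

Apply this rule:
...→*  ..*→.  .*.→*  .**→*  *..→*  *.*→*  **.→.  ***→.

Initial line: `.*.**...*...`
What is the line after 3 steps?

***.*.**.*.*

****.**.***.
....**.**..*
***.*.**.*.*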